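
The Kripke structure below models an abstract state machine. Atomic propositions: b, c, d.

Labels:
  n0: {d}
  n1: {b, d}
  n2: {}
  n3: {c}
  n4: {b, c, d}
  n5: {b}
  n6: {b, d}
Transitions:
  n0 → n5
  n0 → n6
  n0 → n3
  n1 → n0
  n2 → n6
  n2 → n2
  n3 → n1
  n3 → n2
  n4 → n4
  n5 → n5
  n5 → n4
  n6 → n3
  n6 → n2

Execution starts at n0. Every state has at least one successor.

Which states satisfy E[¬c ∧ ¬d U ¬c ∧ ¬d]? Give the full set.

States satisfying ¬c ∧ ¬d: {n2, n5}.
States satisfying E[¬c ∧ ¬d U ¬c ∧ ¬d]: {n2, n5}.

{n2, n5}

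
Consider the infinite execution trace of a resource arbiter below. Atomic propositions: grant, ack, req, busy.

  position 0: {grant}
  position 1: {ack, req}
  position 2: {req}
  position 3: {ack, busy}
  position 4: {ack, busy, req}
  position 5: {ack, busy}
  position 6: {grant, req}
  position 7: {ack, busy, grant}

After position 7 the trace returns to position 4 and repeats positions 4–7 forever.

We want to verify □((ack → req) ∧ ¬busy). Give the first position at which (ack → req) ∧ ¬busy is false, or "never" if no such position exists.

3

Check (ack → req) ∧ ¬busy at each position in order: 0 ✓, 1 ✓, 2 ✓.
At position 3 the labels are {ack, busy}, so (ack → req) ∧ ¬busy is false there. This is the first violation.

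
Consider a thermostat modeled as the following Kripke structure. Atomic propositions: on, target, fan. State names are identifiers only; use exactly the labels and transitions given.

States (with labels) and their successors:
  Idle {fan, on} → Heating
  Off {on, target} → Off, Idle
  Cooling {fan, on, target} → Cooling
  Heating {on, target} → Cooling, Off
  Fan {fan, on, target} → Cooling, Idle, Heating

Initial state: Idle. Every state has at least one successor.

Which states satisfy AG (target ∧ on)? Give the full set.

States satisfying target ∧ on: {Off, Cooling, Heating, Fan}.
States satisfying AG (target ∧ on): {Cooling}.

{Cooling}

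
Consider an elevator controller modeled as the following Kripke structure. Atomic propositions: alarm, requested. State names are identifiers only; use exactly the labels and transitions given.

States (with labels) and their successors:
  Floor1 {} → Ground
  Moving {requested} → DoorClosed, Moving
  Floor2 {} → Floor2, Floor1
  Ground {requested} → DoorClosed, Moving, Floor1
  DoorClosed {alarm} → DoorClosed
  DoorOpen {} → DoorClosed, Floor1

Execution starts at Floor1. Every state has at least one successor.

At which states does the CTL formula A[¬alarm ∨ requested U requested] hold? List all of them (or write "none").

States satisfying ¬alarm ∨ requested: {Floor1, Moving, Floor2, Ground, DoorOpen}.
States satisfying requested: {Moving, Ground}.
States satisfying A[¬alarm ∨ requested U requested]: {Floor1, Moving, Ground}.

{Floor1, Moving, Ground}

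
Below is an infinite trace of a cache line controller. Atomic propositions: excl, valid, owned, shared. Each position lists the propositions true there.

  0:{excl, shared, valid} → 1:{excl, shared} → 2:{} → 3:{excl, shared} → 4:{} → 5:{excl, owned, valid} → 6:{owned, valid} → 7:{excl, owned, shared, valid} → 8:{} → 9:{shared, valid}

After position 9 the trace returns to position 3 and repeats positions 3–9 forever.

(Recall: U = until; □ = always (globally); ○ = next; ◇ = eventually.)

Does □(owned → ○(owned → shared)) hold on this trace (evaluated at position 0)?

Violated

owned → ○(owned → shared) must hold at every position from 0 onward. It fails at position 5, so □(owned → ○(owned → shared)) is false.
Positions where owned holds: 5, 6, 7.
Check ○(owned → shared) at each: 5→fails, 6→ok, 7→ok.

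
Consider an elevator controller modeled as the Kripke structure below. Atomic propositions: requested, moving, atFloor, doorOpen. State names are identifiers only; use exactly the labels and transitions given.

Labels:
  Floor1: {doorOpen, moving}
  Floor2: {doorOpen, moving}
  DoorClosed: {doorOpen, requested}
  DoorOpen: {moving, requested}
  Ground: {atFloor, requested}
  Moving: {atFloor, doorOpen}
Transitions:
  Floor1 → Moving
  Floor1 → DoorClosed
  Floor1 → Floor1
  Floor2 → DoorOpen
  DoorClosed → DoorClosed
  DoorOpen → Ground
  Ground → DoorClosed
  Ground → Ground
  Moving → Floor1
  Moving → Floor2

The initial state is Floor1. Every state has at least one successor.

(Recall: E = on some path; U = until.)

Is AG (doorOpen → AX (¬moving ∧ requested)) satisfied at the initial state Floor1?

Violated

States satisfying doorOpen → AX (¬moving ∧ requested): {DoorClosed, DoorOpen, Ground}.
States satisfying AG (doorOpen → AX (¬moving ∧ requested)): {DoorClosed, DoorOpen, Ground}.
Floor1 is reachable from Floor1 and violates doorOpen → AX (¬moving ∧ requested), so AG fails at Floor1.
Floor1 ∉ Sat(AG (doorOpen → AX (¬moving ∧ requested))).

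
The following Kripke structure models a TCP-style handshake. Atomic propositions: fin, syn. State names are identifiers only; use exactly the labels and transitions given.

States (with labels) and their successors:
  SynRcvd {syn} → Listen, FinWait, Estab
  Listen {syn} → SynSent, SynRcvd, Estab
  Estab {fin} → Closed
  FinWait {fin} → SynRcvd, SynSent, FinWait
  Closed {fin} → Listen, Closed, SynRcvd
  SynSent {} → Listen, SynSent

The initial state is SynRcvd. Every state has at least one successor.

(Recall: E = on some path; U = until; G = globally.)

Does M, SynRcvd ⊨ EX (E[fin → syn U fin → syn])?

States satisfying E[fin → syn U fin → syn]: {SynRcvd, Listen, SynSent}.
States satisfying EX (E[fin → syn U fin → syn]): {SynRcvd, Listen, FinWait, Closed, SynSent}.
SynRcvd ∈ Sat(EX (E[fin → syn U fin → syn])).

Holds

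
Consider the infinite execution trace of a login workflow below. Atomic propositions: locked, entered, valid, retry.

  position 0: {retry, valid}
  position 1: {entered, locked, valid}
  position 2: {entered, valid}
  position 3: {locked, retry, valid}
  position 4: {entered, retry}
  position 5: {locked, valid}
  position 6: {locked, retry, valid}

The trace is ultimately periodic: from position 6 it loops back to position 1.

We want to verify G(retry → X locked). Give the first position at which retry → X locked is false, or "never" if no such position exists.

Check retry → X locked at each position in order: 0 ✓, 1 ✓, 2 ✓.
At position 3 the labels are {locked, retry, valid} and the next position 4 has {entered, retry}, so retry → X locked is false there. This is the first violation.

3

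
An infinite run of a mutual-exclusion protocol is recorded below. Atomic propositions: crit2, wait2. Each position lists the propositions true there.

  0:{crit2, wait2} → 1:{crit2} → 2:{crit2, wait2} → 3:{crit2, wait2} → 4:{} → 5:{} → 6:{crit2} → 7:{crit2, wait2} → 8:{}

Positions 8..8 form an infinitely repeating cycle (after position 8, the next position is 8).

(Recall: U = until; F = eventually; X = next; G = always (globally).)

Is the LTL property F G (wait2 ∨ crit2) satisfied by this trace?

G (wait2 ∨ crit2) is false at every position 0..8, so it never becomes true and F G (wait2 ∨ crit2) fails.

No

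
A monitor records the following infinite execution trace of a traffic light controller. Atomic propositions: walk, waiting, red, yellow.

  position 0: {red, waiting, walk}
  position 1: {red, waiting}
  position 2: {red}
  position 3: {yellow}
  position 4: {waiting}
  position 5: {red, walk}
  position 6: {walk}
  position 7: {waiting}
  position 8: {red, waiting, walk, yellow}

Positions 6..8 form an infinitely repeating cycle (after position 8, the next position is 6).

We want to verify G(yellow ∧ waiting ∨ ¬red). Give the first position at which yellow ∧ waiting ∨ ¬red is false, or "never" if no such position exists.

At position 0 the labels are {red, waiting, walk}, so yellow ∧ waiting ∨ ¬red is false there. This is the first violation.

0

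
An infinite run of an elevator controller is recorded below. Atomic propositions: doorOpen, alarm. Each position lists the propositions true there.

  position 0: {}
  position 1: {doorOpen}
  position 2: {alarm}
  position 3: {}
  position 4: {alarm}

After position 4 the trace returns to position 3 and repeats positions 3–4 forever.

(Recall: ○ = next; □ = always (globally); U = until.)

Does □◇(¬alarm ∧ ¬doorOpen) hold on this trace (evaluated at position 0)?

◇(¬alarm ∧ ¬doorOpen) holds at every position 0..4, and those are all positions ever visited, so □◇(¬alarm ∧ ¬doorOpen) holds.

Yes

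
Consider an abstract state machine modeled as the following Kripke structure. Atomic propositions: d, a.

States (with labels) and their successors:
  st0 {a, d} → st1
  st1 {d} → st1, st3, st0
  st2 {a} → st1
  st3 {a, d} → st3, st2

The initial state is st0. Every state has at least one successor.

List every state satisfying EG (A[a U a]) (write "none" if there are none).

{st3}

States satisfying A[a U a]: {st0, st2, st3}.
States satisfying EG (A[a U a]): {st3}.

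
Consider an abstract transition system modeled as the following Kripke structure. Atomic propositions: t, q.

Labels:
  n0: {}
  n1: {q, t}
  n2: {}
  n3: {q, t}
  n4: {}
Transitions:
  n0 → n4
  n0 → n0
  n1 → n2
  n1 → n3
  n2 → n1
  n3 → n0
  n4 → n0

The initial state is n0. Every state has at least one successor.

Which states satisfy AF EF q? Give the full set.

{n1, n2, n3}

States satisfying EF q: {n1, n2, n3}.
States satisfying AF EF q: {n1, n2, n3}.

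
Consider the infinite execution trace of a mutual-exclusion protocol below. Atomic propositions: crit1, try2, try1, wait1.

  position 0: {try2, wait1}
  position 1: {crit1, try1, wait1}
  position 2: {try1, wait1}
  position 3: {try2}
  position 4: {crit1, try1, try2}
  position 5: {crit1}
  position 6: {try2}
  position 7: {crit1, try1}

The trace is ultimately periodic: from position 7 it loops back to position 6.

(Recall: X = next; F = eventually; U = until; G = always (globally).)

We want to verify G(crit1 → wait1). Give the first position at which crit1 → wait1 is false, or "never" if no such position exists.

4

Check crit1 → wait1 at each position in order: 0 ✓, 1 ✓, 2 ✓, 3 ✓.
At position 4 the labels are {crit1, try1, try2}, so crit1 → wait1 is false there. This is the first violation.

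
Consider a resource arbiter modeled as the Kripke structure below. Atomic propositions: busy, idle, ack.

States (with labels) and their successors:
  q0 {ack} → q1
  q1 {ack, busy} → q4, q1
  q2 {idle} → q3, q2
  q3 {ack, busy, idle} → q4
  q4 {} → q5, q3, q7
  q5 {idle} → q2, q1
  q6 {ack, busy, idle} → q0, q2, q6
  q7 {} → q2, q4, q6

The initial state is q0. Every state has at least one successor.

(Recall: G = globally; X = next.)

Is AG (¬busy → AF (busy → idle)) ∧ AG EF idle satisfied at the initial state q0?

Satisfied

States satisfying ¬busy → AF (busy → idle): {q0, q1, q2, q3, q4, q5, q6, q7}.
States satisfying AG (¬busy → AF (busy → idle)): {q0, q1, q2, q3, q4, q5, q6, q7}.
States satisfying EF idle: {q0, q1, q2, q3, q4, q5, q6, q7}.
States satisfying AG EF idle: {q0, q1, q2, q3, q4, q5, q6, q7}.
States satisfying AG (¬busy → AF (busy → idle)) ∧ AG EF idle: {q0, q1, q2, q3, q4, q5, q6, q7}.
q0 ∈ Sat(AG (¬busy → AF (busy → idle)) ∧ AG EF idle).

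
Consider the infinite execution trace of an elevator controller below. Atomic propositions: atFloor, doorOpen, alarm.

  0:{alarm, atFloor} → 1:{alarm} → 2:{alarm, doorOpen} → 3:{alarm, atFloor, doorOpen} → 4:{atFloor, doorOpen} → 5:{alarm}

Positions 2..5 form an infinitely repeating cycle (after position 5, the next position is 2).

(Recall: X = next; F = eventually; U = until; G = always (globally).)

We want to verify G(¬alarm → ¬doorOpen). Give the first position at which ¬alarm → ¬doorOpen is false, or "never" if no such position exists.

4

Check ¬alarm → ¬doorOpen at each position in order: 0 ✓, 1 ✓, 2 ✓, 3 ✓.
At position 4 the labels are {atFloor, doorOpen}, so ¬alarm → ¬doorOpen is false there. This is the first violation.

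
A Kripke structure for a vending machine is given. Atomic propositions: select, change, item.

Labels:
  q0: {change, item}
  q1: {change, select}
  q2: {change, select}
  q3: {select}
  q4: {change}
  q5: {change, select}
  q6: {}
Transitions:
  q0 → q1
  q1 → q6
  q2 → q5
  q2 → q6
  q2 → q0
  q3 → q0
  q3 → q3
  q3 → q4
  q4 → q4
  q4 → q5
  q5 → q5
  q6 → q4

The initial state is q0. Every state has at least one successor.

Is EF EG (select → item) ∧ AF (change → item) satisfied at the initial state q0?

Yes

States satisfying EG (select → item): {q4, q6}.
States satisfying EF EG (select → item): {q0, q1, q2, q3, q4, q6}.
States satisfying change → item: {q0, q3, q6}.
States satisfying AF (change → item): {q0, q1, q3, q6}.
States satisfying EF EG (select → item) ∧ AF (change → item): {q0, q1, q3, q6}.
q0 ∈ Sat(EF EG (select → item) ∧ AF (change → item)).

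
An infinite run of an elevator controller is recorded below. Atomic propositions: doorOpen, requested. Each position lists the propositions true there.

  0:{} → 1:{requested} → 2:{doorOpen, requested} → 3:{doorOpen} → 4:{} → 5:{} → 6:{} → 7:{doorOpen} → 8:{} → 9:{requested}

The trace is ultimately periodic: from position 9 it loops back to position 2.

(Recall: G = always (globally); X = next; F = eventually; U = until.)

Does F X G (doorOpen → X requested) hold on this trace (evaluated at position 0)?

X G (doorOpen → X requested) is false at every position 0..9, so it never becomes true and F X G (doorOpen → X requested) fails.

Violated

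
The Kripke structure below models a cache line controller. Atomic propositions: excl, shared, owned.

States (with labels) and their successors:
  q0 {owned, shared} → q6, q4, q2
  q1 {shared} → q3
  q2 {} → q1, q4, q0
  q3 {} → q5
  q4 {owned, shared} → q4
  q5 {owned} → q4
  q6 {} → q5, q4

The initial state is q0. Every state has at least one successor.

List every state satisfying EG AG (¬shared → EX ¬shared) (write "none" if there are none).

{q4}

States satisfying AG (¬shared → EX ¬shared): {q4}.
States satisfying EG AG (¬shared → EX ¬shared): {q4}.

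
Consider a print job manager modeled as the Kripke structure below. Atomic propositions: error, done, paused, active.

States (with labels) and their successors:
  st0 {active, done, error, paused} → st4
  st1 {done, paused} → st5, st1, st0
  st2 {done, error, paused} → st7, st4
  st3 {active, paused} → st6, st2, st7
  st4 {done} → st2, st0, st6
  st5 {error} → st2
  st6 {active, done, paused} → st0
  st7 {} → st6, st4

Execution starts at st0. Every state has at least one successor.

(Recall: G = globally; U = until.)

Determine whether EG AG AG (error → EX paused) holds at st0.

No

States satisfying AG AG (error → EX paused): ∅.
States satisfying EG AG AG (error → EX paused): ∅.
No suitable path/successor from st0 witnesses the formula.
st0 ∉ Sat(EG AG AG (error → EX paused)).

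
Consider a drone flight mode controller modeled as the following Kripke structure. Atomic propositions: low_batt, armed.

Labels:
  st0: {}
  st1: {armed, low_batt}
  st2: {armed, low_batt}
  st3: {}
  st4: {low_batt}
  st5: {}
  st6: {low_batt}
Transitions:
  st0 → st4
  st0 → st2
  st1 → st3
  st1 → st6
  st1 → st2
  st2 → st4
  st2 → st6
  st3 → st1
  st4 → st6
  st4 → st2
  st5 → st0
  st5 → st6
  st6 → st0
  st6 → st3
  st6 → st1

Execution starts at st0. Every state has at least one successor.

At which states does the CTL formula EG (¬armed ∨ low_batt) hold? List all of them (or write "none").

States satisfying ¬armed ∨ low_batt: {st0, st1, st2, st3, st4, st5, st6}.
States satisfying EG (¬armed ∨ low_batt): {st0, st1, st2, st3, st4, st5, st6}.

{st0, st1, st2, st3, st4, st5, st6}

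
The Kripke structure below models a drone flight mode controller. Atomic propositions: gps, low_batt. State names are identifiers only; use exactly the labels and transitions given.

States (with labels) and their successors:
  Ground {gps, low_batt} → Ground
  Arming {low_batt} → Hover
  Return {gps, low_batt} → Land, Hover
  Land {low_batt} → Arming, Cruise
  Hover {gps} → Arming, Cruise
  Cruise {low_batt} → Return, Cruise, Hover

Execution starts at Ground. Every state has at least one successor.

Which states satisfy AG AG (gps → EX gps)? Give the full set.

{Ground}

States satisfying AG (gps → EX gps): {Ground}.
States satisfying AG AG (gps → EX gps): {Ground}.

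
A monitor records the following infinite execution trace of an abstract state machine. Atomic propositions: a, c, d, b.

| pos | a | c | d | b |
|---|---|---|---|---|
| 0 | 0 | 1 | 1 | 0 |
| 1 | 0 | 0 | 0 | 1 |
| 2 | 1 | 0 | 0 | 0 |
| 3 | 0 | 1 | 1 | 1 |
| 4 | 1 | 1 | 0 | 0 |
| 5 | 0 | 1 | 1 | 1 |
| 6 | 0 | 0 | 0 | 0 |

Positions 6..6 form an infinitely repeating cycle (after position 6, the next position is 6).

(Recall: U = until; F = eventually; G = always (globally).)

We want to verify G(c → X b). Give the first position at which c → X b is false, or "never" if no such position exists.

3

Check c → X b at each position in order: 0 ✓, 1 ✓, 2 ✓.
At position 3 the labels are {b, c, d} and the next position 4 has {a, c}, so c → X b is false there. This is the first violation.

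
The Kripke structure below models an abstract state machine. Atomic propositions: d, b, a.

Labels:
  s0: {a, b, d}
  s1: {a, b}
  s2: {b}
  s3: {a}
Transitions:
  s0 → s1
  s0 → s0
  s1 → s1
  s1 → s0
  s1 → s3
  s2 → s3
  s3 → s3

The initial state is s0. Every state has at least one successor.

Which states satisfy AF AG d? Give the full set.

States satisfying AG d: ∅.
States satisfying AF AG d: ∅.

none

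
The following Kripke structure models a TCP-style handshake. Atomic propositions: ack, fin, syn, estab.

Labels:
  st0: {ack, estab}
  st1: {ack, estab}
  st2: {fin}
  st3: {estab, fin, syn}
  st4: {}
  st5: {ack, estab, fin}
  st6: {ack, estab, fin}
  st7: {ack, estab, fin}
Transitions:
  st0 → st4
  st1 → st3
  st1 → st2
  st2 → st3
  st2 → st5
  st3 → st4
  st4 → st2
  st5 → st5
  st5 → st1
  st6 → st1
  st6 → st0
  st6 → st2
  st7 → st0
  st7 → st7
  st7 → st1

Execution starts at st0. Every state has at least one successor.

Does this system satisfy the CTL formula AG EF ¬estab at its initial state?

States satisfying EF ¬estab: {st0, st1, st2, st3, st4, st5, st6, st7}.
States satisfying AG EF ¬estab: {st0, st1, st2, st3, st4, st5, st6, st7}.
Every state reachable from st0 satisfies EF ¬estab.
st0 ∈ Sat(AG EF ¬estab).

Satisfied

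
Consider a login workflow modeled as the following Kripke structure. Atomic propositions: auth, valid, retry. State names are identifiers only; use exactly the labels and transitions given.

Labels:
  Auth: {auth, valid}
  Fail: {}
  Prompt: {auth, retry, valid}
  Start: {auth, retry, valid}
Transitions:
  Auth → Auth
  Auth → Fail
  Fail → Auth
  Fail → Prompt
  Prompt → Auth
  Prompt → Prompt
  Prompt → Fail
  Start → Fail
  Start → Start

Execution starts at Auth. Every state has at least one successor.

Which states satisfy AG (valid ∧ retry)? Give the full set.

none

States satisfying valid ∧ retry: {Prompt, Start}.
States satisfying AG (valid ∧ retry): ∅.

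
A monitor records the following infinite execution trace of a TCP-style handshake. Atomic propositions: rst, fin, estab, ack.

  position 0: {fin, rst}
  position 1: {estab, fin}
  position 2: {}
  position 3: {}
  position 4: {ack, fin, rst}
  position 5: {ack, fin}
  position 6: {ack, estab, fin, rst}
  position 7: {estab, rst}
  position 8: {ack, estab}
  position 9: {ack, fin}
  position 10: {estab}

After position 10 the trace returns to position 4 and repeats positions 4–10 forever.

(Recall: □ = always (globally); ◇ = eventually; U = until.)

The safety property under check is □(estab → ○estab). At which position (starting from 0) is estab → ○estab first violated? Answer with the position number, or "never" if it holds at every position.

1

Check estab → ○estab at each position in order: 0 ✓.
At position 1 the labels are {estab, fin} and the next position 2 has {}, so estab → ○estab is false there. This is the first violation.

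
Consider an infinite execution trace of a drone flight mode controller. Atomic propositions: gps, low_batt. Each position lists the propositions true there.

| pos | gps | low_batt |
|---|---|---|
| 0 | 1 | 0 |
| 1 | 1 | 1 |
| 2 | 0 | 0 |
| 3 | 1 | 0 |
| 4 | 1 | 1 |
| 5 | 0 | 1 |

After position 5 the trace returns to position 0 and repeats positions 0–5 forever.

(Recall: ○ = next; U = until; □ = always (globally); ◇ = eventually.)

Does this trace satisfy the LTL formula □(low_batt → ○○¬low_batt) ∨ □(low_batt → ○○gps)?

low_batt → ○○¬low_batt must hold at every position from 0 onward. It fails at position 5, so □(low_batt → ○○¬low_batt) is false.
Positions where low_batt holds: 1, 4, 5.
Check ○○¬low_batt at each: 1→ok, 4→ok, 5→fails.
low_batt → ○○gps holds at every position 0..5, and those are all positions ever visited, so □(low_batt → ○○gps) holds.
Positions where low_batt holds: 1, 4, 5.
Check ○○gps at each: 1→ok, 4→ok, 5→ok.
At position 0: □(low_batt → ○○¬low_batt) is false; □(low_batt → ○○gps) is true; so □(low_batt → ○○¬low_batt) ∨ □(low_batt → ○○gps) is true.

Holds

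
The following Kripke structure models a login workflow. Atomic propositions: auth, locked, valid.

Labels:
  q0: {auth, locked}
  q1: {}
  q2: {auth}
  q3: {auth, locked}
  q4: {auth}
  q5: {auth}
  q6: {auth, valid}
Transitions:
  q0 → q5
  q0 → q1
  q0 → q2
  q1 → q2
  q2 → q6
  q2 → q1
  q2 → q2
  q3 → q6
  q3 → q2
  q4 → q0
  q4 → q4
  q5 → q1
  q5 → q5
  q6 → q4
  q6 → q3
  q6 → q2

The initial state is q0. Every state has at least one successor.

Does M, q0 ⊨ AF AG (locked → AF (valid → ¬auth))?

Satisfied

States satisfying AG (locked → AF (valid → ¬auth)): {q0, q1, q2, q3, q4, q5, q6}.
States satisfying AF AG (locked → AF (valid → ¬auth)): {q0, q1, q2, q3, q4, q5, q6}.
q0 ∈ Sat(AF AG (locked → AF (valid → ¬auth))).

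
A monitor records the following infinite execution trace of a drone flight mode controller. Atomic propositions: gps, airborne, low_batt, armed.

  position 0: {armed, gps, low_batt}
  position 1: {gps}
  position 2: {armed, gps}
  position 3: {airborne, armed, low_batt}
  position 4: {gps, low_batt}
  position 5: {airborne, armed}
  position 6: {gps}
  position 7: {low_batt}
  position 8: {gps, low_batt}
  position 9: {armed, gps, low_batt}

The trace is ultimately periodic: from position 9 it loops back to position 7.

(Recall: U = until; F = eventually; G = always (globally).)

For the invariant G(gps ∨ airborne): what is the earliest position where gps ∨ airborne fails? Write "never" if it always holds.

7

Check gps ∨ airborne at each position in order: 0 ✓, 1 ✓, 2 ✓, 3 ✓, 4 ✓, 5 ✓, 6 ✓.
At position 7 the labels are {low_batt}, so gps ∨ airborne is false there. This is the first violation.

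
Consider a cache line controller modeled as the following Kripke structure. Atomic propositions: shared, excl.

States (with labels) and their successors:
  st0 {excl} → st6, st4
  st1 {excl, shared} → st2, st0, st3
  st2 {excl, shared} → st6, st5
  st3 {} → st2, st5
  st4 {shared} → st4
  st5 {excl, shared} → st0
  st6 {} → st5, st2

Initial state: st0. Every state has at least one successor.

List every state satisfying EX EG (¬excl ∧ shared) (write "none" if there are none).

{st0, st4}

States satisfying EG (¬excl ∧ shared): {st4}.
States satisfying EX EG (¬excl ∧ shared): {st0, st4}.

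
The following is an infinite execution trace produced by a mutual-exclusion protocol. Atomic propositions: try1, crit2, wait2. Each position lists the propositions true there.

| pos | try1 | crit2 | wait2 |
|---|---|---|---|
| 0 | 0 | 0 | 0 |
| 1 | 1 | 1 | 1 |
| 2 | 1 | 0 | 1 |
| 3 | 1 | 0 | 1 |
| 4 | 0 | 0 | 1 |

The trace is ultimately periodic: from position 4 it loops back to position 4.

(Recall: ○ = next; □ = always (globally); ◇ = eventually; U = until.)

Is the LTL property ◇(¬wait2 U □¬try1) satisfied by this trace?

Satisfied

¬wait2 U □¬try1 holds at position 4, which is reachable from 0, so ◇(¬wait2 U □¬try1) holds.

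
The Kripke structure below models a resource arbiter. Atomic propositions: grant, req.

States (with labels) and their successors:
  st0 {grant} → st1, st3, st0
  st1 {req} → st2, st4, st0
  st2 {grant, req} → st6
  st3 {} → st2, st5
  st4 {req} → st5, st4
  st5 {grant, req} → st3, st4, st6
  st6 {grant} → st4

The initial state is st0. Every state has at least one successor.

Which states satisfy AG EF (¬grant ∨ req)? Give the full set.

States satisfying EF (¬grant ∨ req): {st0, st1, st2, st3, st4, st5, st6}.
States satisfying AG EF (¬grant ∨ req): {st0, st1, st2, st3, st4, st5, st6}.

{st0, st1, st2, st3, st4, st5, st6}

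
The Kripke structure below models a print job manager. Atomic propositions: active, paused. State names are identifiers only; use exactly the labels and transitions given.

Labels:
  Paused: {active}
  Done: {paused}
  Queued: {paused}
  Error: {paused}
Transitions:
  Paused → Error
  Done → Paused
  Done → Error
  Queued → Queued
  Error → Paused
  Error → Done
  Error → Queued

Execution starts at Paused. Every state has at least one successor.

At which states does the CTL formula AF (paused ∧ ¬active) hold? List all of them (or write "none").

States satisfying paused ∧ ¬active: {Done, Queued, Error}.
States satisfying AF (paused ∧ ¬active): {Paused, Done, Queued, Error}.

{Paused, Done, Queued, Error}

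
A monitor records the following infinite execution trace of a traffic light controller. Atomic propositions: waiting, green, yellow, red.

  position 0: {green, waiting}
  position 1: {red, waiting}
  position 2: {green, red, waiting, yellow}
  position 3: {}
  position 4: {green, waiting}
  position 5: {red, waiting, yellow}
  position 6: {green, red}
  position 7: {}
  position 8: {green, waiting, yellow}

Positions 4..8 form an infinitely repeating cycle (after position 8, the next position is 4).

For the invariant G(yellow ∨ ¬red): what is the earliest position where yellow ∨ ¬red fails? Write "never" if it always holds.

1

Check yellow ∨ ¬red at each position in order: 0 ✓.
At position 1 the labels are {red, waiting}, so yellow ∨ ¬red is false there. This is the first violation.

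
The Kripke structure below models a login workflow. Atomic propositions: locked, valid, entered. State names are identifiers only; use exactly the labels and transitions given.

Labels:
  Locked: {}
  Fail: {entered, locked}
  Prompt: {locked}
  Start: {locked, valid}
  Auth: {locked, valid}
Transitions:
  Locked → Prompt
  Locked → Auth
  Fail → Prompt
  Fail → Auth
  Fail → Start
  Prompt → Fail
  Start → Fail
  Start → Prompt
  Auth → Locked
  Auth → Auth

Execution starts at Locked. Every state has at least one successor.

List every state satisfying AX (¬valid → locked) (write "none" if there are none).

States satisfying ¬valid → locked: {Fail, Prompt, Start, Auth}.
States satisfying AX (¬valid → locked): {Locked, Fail, Prompt, Start}.

{Locked, Fail, Prompt, Start}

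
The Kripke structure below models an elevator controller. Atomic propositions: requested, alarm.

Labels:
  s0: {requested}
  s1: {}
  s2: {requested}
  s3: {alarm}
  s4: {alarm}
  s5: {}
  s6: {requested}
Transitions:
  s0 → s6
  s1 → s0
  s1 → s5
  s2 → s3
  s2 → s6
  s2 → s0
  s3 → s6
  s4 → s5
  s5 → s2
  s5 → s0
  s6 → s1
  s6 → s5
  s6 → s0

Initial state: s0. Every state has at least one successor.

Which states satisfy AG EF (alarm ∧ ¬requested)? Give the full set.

{s0, s1, s2, s3, s4, s5, s6}

States satisfying EF (alarm ∧ ¬requested): {s0, s1, s2, s3, s4, s5, s6}.
States satisfying AG EF (alarm ∧ ¬requested): {s0, s1, s2, s3, s4, s5, s6}.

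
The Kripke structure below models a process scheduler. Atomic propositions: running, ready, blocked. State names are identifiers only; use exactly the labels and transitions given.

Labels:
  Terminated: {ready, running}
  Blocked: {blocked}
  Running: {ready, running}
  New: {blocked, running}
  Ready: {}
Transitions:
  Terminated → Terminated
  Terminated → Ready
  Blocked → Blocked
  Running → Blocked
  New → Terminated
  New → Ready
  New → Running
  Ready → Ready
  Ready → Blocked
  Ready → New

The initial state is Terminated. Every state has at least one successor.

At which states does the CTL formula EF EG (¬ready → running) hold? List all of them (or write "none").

{Terminated, New, Ready}

States satisfying EG (¬ready → running): {Terminated, New}.
States satisfying EF EG (¬ready → running): {Terminated, New, Ready}.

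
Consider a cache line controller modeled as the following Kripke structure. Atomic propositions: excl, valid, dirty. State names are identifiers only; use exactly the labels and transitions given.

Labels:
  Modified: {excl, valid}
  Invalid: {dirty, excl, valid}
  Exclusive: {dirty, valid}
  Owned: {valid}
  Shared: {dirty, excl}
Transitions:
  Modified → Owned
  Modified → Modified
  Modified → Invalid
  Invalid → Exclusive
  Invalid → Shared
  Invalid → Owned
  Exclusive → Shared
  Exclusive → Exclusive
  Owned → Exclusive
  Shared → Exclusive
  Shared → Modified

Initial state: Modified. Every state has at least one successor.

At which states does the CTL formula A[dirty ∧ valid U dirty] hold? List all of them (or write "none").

States satisfying dirty ∧ valid: {Invalid, Exclusive}.
States satisfying dirty: {Invalid, Exclusive, Shared}.
States satisfying A[dirty ∧ valid U dirty]: {Invalid, Exclusive, Shared}.

{Invalid, Exclusive, Shared}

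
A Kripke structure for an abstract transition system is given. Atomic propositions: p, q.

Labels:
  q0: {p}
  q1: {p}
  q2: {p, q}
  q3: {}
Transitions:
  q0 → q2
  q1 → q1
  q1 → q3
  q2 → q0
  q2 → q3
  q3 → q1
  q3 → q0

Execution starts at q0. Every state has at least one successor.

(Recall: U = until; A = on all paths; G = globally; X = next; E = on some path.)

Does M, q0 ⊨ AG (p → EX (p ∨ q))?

States satisfying p → EX (p ∨ q): {q0, q1, q2, q3}.
States satisfying AG (p → EX (p ∨ q)): {q0, q1, q2, q3}.
Every state reachable from q0 satisfies p → EX (p ∨ q).
q0 ∈ Sat(AG (p → EX (p ∨ q))).

Satisfied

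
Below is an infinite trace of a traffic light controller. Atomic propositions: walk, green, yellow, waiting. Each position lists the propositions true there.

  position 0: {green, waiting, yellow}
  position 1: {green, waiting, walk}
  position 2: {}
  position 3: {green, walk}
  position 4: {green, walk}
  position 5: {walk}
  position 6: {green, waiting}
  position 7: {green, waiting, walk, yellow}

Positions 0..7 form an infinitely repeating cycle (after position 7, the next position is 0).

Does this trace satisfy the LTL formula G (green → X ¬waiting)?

No

green → X ¬waiting must hold at every position from 0 onward. It fails at position 0, so G (green → X ¬waiting) is false.
Positions where green holds: 0, 1, 3, 4, 6, 7.
Check X ¬waiting at each: 0→fails, 1→ok, 3→ok, 4→ok, 6→fails, 7→fails.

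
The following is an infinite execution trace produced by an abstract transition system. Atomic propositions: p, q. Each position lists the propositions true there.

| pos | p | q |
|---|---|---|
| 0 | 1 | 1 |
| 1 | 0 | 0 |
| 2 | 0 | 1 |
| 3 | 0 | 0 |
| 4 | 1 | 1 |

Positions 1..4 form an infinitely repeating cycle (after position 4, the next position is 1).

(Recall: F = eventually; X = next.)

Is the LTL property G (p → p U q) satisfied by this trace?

p → p U q holds at every position 0..4, and those are all positions ever visited, so G (p → p U q) holds.
Positions where p holds: 0, 4.
Check p U q at each: 0→ok, 4→ok.

Yes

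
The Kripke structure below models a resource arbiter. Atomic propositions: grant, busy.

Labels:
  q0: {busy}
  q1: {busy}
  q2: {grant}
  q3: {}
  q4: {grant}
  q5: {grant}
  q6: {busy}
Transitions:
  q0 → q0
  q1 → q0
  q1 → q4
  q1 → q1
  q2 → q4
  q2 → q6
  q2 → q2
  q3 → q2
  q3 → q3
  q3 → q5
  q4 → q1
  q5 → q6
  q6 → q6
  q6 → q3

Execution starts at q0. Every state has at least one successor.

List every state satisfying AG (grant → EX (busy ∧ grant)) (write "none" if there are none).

States satisfying grant → EX (busy ∧ grant): {q0, q1, q3, q6}.
States satisfying AG (grant → EX (busy ∧ grant)): {q0}.

{q0}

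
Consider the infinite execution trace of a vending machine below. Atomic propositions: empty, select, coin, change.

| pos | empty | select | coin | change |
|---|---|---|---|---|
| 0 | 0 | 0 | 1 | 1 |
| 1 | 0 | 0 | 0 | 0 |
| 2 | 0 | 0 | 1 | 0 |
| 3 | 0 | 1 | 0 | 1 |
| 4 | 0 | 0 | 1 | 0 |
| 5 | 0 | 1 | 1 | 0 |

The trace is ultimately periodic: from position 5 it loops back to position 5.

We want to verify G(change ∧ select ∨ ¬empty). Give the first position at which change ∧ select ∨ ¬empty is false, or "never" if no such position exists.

change ∧ select ∨ ¬empty holds at every position 0..5, and those are all the positions the trace ever visits, so the invariant G(change ∧ select ∨ ¬empty) is never violated.

never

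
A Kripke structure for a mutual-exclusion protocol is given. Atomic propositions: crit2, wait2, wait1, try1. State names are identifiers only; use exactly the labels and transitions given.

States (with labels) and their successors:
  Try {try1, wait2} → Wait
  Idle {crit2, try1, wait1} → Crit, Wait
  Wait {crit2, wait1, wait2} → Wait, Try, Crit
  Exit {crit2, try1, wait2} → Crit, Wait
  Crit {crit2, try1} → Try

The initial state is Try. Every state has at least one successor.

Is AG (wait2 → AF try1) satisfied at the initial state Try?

States satisfying wait2 → AF try1: {Try, Idle, Exit, Crit}.
States satisfying AG (wait2 → AF try1): ∅.
Wait is reachable from Try and violates wait2 → AF try1, so AG fails at Try.
Try ∉ Sat(AG (wait2 → AF try1)).

No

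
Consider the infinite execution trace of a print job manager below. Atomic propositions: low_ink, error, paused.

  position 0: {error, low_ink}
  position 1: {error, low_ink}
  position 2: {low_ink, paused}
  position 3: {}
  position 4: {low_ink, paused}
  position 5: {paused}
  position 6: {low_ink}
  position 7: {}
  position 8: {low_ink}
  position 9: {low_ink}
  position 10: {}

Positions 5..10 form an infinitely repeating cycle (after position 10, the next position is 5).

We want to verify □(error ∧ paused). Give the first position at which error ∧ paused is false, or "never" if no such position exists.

At position 0 the labels are {error, low_ink}, so error ∧ paused is false there. This is the first violation.

0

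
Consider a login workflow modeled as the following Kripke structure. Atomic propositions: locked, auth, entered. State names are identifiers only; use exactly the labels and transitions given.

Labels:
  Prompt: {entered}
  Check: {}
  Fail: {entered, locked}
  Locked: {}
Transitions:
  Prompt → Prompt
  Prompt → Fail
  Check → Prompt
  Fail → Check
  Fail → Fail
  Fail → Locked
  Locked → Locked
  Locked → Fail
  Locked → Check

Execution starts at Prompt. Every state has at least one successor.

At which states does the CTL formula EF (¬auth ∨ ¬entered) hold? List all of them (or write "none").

States satisfying ¬auth ∨ ¬entered: {Prompt, Check, Fail, Locked}.
States satisfying EF (¬auth ∨ ¬entered): {Prompt, Check, Fail, Locked}.

{Prompt, Check, Fail, Locked}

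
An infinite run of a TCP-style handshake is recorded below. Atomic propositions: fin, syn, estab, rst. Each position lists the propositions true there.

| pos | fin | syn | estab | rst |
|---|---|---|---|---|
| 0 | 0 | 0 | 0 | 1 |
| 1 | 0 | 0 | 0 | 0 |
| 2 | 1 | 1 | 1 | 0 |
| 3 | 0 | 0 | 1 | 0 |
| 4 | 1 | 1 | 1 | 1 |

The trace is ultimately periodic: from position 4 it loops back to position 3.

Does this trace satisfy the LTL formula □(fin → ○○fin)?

Satisfied

fin → ○○fin holds at every position 0..4, and those are all positions ever visited, so □(fin → ○○fin) holds.
Positions where fin holds: 2, 4.
Check ○○fin at each: 2→ok, 4→ok.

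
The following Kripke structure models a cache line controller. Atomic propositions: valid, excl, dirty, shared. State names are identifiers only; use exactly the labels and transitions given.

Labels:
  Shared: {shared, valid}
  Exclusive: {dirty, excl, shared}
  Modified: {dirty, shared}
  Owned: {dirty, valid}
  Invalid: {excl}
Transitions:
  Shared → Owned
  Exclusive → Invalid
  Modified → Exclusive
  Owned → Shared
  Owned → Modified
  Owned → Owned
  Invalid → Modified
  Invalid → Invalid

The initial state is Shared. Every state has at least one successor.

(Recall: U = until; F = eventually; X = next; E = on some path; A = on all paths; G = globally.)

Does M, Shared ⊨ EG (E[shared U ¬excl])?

Satisfied

States satisfying E[shared U ¬excl]: {Shared, Modified, Owned}.
States satisfying EG (E[shared U ¬excl]): {Shared, Owned}.
Shared ∈ Sat(EG (E[shared U ¬excl])).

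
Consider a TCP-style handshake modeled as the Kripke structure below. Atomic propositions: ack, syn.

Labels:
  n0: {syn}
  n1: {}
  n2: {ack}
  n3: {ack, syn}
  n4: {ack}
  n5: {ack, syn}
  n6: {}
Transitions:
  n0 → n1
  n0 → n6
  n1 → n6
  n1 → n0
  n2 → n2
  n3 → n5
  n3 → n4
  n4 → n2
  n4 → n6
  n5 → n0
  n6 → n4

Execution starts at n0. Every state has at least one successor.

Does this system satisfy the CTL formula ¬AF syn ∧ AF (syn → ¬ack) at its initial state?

States satisfying syn: {n0, n3, n5}.
States satisfying AF syn: {n0, n3, n5}.
States satisfying ¬AF syn: {n1, n2, n4, n6}.
States satisfying syn → ¬ack: {n0, n1, n2, n4, n6}.
States satisfying AF (syn → ¬ack): {n0, n1, n2, n3, n4, n5, n6}.
States satisfying ¬AF syn ∧ AF (syn → ¬ack): {n1, n2, n4, n6}.
n0 ∉ Sat(¬AF syn ∧ AF (syn → ¬ack)).

Violated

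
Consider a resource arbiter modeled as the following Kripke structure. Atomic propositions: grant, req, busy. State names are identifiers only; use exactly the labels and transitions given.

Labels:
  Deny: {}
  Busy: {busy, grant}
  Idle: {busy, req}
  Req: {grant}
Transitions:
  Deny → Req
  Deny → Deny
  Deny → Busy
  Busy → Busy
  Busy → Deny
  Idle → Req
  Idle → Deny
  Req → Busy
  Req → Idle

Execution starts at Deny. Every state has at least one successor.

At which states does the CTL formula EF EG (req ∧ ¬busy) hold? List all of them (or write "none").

none

States satisfying EG (req ∧ ¬busy): ∅.
States satisfying EF EG (req ∧ ¬busy): ∅.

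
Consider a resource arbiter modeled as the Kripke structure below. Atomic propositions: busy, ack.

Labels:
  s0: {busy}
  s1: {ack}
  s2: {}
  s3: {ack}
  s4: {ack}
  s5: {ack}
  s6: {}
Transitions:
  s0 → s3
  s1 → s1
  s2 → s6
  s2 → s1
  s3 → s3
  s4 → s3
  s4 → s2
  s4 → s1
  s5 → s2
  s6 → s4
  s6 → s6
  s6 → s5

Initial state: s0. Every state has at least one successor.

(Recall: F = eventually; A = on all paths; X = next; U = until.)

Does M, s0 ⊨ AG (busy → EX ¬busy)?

States satisfying busy → EX ¬busy: {s0, s1, s2, s3, s4, s5, s6}.
States satisfying AG (busy → EX ¬busy): {s0, s1, s2, s3, s4, s5, s6}.
Every state reachable from s0 satisfies busy → EX ¬busy.
s0 ∈ Sat(AG (busy → EX ¬busy)).

Yes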